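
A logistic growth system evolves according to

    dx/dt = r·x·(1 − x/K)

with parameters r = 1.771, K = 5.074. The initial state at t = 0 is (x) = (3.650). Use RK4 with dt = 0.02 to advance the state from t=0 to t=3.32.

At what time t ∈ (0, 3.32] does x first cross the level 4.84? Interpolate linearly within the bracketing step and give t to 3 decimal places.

t = 1.179

t=0.000: state=(3.650)
step 1 (dt=0.02): k1=(1.814), k2=(1.800), k3=(1.800), k4=(1.786); state += dt/6·(k1+2k2+2k3+k4)
t=0.020: state=(3.686)
t=0.040: state=(3.721)
t=0.060: state=(3.756)
continuing one RK4 step at a time; state shown every 10 steps (Δt=0.2):
t=0.200: state=(3.983)
t=0.400: state=(4.256)
t=0.600: state=(4.471)
t=0.800: state=(4.635)
t=1.000: state=(4.758)
t=1.160: state=(4.832)
next step: t=1.180: state=(4.840) — x has crossed 4.84
linear interpolation between t=1.160 (4.83235) and t=1.180 (4.84038) → t≈1.179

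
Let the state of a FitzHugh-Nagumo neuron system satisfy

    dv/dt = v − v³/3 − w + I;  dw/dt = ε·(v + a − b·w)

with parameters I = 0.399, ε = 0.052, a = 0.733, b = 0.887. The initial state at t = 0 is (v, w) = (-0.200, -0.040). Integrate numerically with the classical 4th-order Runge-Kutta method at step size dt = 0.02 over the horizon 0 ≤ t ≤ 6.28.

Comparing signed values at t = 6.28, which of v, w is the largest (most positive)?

t=0.000: state=(-0.200, -0.040)
step 1 (dt=0.02): k1=(0.242, 0.030), k2=(0.244, 0.030), k3=(0.244, 0.030), k4=(0.246, 0.030); state += dt/6·(k1+2k2+2k3+k4)
t=0.020: state=(-0.195, -0.039)
t=0.040: state=(-0.190, -0.039)
t=0.060: state=(-0.185, -0.038)
continuing one RK4 step at a time; state shown every 25 steps (Δt=0.5):
t=0.500: state=(-0.049, -0.024)
t=1.000: state=(0.187, -0.003)
t=1.500: state=(0.550, 0.025)
t=2.000: state=(1.032, 0.064)
t=2.500: state=(1.472, 0.114)
t=3.000: state=(1.708, 0.171)
t=3.500: state=(1.783, 0.231)
t=4.000: state=(1.791, 0.291)
t=4.500: state=(1.776, 0.349)
t=5.000: state=(1.753, 0.405)
t=5.500: state=(1.728, 0.460)
t=6.000: state=(1.701, 0.512)
t=6.280: state=(1.686, 0.541)
compare at T: v=1.686, w=0.541

largest component: v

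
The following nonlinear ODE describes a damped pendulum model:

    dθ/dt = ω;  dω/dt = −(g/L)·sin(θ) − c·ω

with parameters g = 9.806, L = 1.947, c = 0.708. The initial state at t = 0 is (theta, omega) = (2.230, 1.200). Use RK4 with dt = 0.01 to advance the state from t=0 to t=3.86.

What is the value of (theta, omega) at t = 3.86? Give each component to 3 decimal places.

(theta, omega) = (0.623, -0.354)

t=0.000: state=(2.230, 1.200)
step 1 (dt=0.01): k1=(1.200, -4.831), k2=(1.176, -4.795), k3=(1.176, -4.796), k4=(1.152, -4.760); state += dt/6·(k1+2k2+2k3+k4)
t=0.010: state=(2.242, 1.152)
t=0.020: state=(2.253, 1.105)
t=0.030: state=(2.264, 1.058)
continuing one RK4 step at a time; state shown every 20 steps (Δt=0.2):
t=0.200: state=(2.382, 0.356)
t=0.400: state=(2.383, -0.330)
t=0.600: state=(2.253, -0.969)
t=0.800: state=(1.993, -1.635)
t=1.000: state=(1.597, -2.327)
t=1.200: state=(1.068, -2.923)
t=1.400: state=(0.451, -3.171)
t=1.600: state=(-0.163, -2.874)
t=1.800: state=(-0.667, -2.104)
t=2.000: state=(-0.991, -1.124)
t=2.200: state=(-1.117, -0.152)
t=2.400: state=(-1.059, 0.706)
t=2.600: state=(-0.847, 1.382)
t=2.800: state=(-0.524, 1.793)
t=3.000: state=(-0.152, 1.864)
t=3.200: state=(0.198, 1.588)
t=3.400: state=(0.466, 1.063)
t=3.600: state=(0.616, 0.429)
t=3.800: state=(0.639, -0.187)
t=3.860: state=(0.623, -0.354)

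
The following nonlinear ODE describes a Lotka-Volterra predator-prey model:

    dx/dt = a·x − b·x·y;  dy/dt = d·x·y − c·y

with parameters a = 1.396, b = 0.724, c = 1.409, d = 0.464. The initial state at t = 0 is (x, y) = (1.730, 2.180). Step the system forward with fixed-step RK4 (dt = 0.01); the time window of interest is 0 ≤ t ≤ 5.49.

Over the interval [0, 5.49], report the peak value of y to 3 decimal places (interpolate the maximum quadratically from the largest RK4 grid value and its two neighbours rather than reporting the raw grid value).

t=0.000: state=(1.730, 2.180)
step 1 (dt=0.01): k1=(-0.315, -1.322), k2=(-0.307, -1.319), k3=(-0.307, -1.319), k4=(-0.298, -1.317); state += dt/6·(k1+2k2+2k3+k4)
t=0.010: state=(1.727, 2.167)
t=0.020: state=(1.724, 2.154)
t=0.030: state=(1.721, 2.141)
continuing one RK4 step at a time; state shown every 20 steps (Δt=0.2):
t=0.200: state=(1.699, 1.927)
t=0.400: state=(1.728, 1.704)
t=0.600: state=(1.810, 1.514)
t=0.800: state=(1.945, 1.359)
t=1.000: state=(2.131, 1.238)
t=1.200: state=(2.371, 1.151)
t=1.400: state=(2.665, 1.096)
t=1.600: state=(3.012, 1.076)
t=1.800: state=(3.405, 1.093)
t=2.000: state=(3.828, 1.153)
t=2.200: state=(4.251, 1.266)
t=2.400: state=(4.623, 1.442)
t=2.600: state=(4.875, 1.693)
t=2.800: state=(4.931, 2.017)
t=3.000: state=(4.741, 2.388)
t=3.200: state=(4.319, 2.747)
t=3.400: state=(3.756, 3.016)
t=3.600: state=(3.174, 3.138)
t=3.800: state=(2.667, 3.102)
t=4.000: state=(2.274, 2.940)
t=4.200: state=(1.997, 2.702)
t=4.400: state=(1.820, 2.432)
t=4.600: state=(1.726, 2.161)
t=4.800: state=(1.700, 1.910)
t=5.000: state=(1.732, 1.689)
t=5.200: state=(1.818, 1.502)
t=5.400: state=(1.956, 1.350)
t=5.490: state=(2.035, 1.292)
largest grid value and its neighbours: y(3.640)=3.14273, y(3.650)=3.14294, y(3.660)=3.14277
parabola through these three points peaks at t≈3.651 with y≈3.14294

max y = 3.143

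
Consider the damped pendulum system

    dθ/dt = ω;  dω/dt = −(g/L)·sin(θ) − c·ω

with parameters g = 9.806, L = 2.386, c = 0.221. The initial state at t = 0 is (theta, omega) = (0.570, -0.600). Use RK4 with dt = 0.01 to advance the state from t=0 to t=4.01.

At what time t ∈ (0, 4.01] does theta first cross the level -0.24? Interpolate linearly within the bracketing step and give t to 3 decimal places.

t = 0.782

t=0.000: state=(0.570, -0.600)
step 1 (dt=0.01): k1=(-0.600, -2.085), k2=(-0.610, -2.072), k3=(-0.610, -2.072), k4=(-0.621, -2.059); state += dt/6·(k1+2k2+2k3+k4)
t=0.010: state=(0.564, -0.621)
t=0.020: state=(0.558, -0.641)
t=0.030: state=(0.551, -0.661)
continuing one RK4 step at a time; state shown every 20 steps (Δt=0.2):
t=0.200: state=(0.412, -0.957)
t=0.400: state=(0.198, -1.158)
t=0.600: state=(-0.038, -1.171)
t=0.780: state=(-0.238, -1.024)
next step: t=0.790: state=(-0.248, -1.012) — theta has crossed -0.24
linear interpolation between t=0.780 (-0.23815) and t=0.790 (-0.24833) → t≈0.782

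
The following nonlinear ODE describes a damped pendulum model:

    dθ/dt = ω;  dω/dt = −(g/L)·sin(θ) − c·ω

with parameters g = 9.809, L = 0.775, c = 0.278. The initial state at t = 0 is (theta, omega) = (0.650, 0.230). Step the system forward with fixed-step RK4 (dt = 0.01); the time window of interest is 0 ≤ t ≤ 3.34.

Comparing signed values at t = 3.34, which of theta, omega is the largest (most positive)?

largest component: omega

t=0.000: state=(0.650, 0.230)
step 1 (dt=0.01): k1=(0.230, -7.724), k2=(0.191, -7.724), k3=(0.191, -7.723), k4=(0.153, -7.721); state += dt/6·(k1+2k2+2k3+k4)
t=0.010: state=(0.652, 0.153)
t=0.020: state=(0.653, 0.076)
t=0.030: state=(0.653, -0.001)
continuing one RK4 step at a time; state shown every 20 steps (Δt=0.2):
t=0.200: state=(0.546, -1.216)
t=0.400: state=(0.203, -2.076)
t=0.600: state=(-0.216, -1.937)
t=0.800: state=(-0.512, -0.916)
t=1.000: state=(-0.560, 0.440)
t=1.200: state=(-0.354, 1.539)
t=1.400: state=(0.005, 1.891)
t=1.600: state=(0.341, 1.341)
t=1.800: state=(0.502, 0.217)
t=2.000: state=(0.426, -0.938)
t=2.200: state=(0.159, -1.620)
t=2.400: state=(-0.168, -1.513)
t=2.600: state=(-0.399, -0.709)
t=2.800: state=(-0.434, 0.365)
t=3.000: state=(-0.268, 1.221)
t=3.200: state=(0.014, 1.473)
t=3.340: state=(0.206, 1.220)
compare at T: theta=0.206, omega=1.220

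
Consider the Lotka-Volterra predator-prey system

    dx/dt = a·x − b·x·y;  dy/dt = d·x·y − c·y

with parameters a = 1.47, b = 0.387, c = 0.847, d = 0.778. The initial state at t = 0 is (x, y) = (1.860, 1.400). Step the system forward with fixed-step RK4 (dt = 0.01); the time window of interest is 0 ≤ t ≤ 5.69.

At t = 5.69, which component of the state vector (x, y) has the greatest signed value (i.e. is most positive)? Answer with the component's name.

t=0.000: state=(1.860, 1.400)
step 1 (dt=0.01): k1=(1.726, 0.840), k2=(1.731, 0.852), k3=(1.731, 0.852), k4=(1.736, 0.864); state += dt/6·(k1+2k2+2k3+k4)
t=0.010: state=(1.877, 1.409)
t=0.020: state=(1.895, 1.417)
t=0.030: state=(1.912, 1.426)
continuing one RK4 step at a time; state shown every 20 steps (Δt=0.2):
t=0.200: state=(2.222, 1.623)
t=0.400: state=(2.595, 1.993)
t=0.600: state=(2.921, 2.587)
t=0.800: state=(3.104, 3.500)
t=1.000: state=(3.030, 4.780)
t=1.200: state=(2.650, 6.301)
t=1.400: state=(2.064, 7.686)
t=1.600: state=(1.472, 8.534)
t=1.800: state=(1.009, 8.720)
t=2.000: state=(0.696, 8.391)
t=2.200: state=(0.499, 7.765)
t=2.400: state=(0.378, 7.012)
t=2.600: state=(0.304, 6.239)
t=2.800: state=(0.259, 5.501)
t=3.000: state=(0.233, 4.824)
t=3.200: state=(0.220, 4.218)
t=3.400: state=(0.218, 3.684)
t=3.600: state=(0.224, 3.218)
t=3.800: state=(0.238, 2.816)
t=4.000: state=(0.260, 2.471)
t=4.200: state=(0.292, 2.177)
t=4.400: state=(0.334, 1.929)
t=4.600: state=(0.390, 1.723)
t=4.800: state=(0.461, 1.553)
t=5.000: state=(0.551, 1.418)
t=5.200: state=(0.665, 1.316)
t=5.400: state=(0.809, 1.245)
t=5.600: state=(0.987, 1.208)
t=5.690: state=(1.080, 1.203)
compare at T: x=1.080, y=1.203

largest component: y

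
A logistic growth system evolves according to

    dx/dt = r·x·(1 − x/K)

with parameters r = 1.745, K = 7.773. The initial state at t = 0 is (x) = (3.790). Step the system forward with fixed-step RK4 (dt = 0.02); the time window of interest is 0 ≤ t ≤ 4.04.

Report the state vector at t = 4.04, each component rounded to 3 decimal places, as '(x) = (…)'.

t=0.000: state=(3.790)
step 1 (dt=0.02): k1=(3.389), k2=(3.390), k3=(3.390), k4=(3.391); state += dt/6·(k1+2k2+2k3+k4)
t=0.020: state=(3.858)
t=0.040: state=(3.926)
t=0.060: state=(3.993)
continuing one RK4 step at a time; state shown every 10 steps (Δt=0.2):
t=0.200: state=(4.464)
t=0.400: state=(5.104)
t=0.600: state=(5.678)
t=0.800: state=(6.168)
t=1.000: state=(6.568)
t=1.200: state=(6.882)
t=1.400: state=(7.123)
t=1.600: state=(7.303)
t=1.800: state=(7.435)
t=2.000: state=(7.532)
t=2.200: state=(7.601)
t=2.400: state=(7.651)
t=2.600: state=(7.687)
t=2.800: state=(7.712)
t=3.000: state=(7.730)
t=3.200: state=(7.742)
t=3.400: state=(7.751)
t=3.600: state=(7.758)
t=3.800: state=(7.762)
t=4.000: state=(7.765)
t=4.040: state=(7.766)

(x) = (7.766)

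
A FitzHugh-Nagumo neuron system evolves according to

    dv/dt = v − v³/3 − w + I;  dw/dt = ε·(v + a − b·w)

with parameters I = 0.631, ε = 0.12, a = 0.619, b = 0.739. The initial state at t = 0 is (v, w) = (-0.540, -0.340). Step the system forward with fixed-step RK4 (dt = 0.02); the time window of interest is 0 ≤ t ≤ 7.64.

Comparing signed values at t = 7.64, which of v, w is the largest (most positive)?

largest component: v

t=0.000: state=(-0.540, -0.340)
step 1 (dt=0.02): k1=(0.483, 0.040), k2=(0.487, 0.040), k3=(0.487, 0.040), k4=(0.490, 0.041); state += dt/6·(k1+2k2+2k3+k4)
t=0.020: state=(-0.530, -0.339)
t=0.040: state=(-0.520, -0.338)
t=0.060: state=(-0.510, -0.338)
continuing one RK4 step at a time; state shown every 25 steps (Δt=0.5):
t=0.500: state=(-0.250, -0.313)
t=1.000: state=(0.187, -0.265)
t=1.500: state=(0.836, -0.188)
t=2.000: state=(1.510, -0.074)
t=2.500: state=(1.843, 0.066)
t=3.000: state=(1.910, 0.210)
t=3.500: state=(1.889, 0.349)
t=4.000: state=(1.845, 0.480)
t=4.500: state=(1.794, 0.602)
t=5.000: state=(1.742, 0.716)
t=5.500: state=(1.689, 0.822)
t=6.000: state=(1.634, 0.920)
t=6.500: state=(1.579, 1.011)
t=7.000: state=(1.521, 1.095)
t=7.500: state=(1.462, 1.171)
t=7.640: state=(1.446, 1.191)
compare at T: v=1.446, w=1.191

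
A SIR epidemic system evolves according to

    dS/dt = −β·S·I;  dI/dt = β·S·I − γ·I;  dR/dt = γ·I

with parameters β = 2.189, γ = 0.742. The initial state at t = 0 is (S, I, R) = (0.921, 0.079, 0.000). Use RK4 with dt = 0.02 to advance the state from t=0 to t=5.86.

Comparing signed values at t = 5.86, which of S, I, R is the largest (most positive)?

t=0.000: state=(0.921, 0.079, 0.000)
step 1 (dt=0.02): k1=(-0.159, 0.101, 0.059), k2=(-0.161, 0.102, 0.059), k3=(-0.161, 0.102, 0.059), k4=(-0.163, 0.103, 0.060); state += dt/6·(k1+2k2+2k3+k4)
t=0.020: state=(0.918, 0.081, 0.001)
t=0.040: state=(0.914, 0.083, 0.002)
t=0.060: state=(0.911, 0.085, 0.004)
continuing one RK4 step at a time; state shown every 10 steps (Δt=0.2):
t=0.200: state=(0.886, 0.101, 0.013)
t=0.400: state=(0.842, 0.127, 0.030)
t=0.600: state=(0.792, 0.157, 0.051)
t=0.800: state=(0.734, 0.189, 0.077)
t=1.000: state=(0.671, 0.222, 0.107)
t=1.200: state=(0.605, 0.253, 0.143)
t=1.400: state=(0.538, 0.280, 0.182)
t=1.600: state=(0.474, 0.301, 0.225)
t=1.800: state=(0.414, 0.315, 0.271)
t=2.000: state=(0.360, 0.322, 0.319)
t=2.200: state=(0.313, 0.321, 0.366)
t=2.400: state=(0.272, 0.315, 0.414)
t=2.600: state=(0.237, 0.303, 0.459)
t=2.800: state=(0.209, 0.288, 0.503)
t=3.000: state=(0.185, 0.271, 0.545)
t=3.200: state=(0.165, 0.252, 0.584)
t=3.400: state=(0.148, 0.232, 0.620)
t=3.600: state=(0.134, 0.213, 0.653)
t=3.800: state=(0.123, 0.194, 0.683)
t=4.000: state=(0.113, 0.176, 0.710)
t=4.200: state=(0.105, 0.160, 0.735)
t=4.400: state=(0.099, 0.144, 0.758)
t=4.600: state=(0.093, 0.129, 0.778)
t=4.800: state=(0.088, 0.116, 0.796)
t=5.000: state=(0.084, 0.104, 0.812)
t=5.200: state=(0.080, 0.093, 0.827)
t=5.400: state=(0.077, 0.083, 0.840)
t=5.600: state=(0.075, 0.074, 0.852)
t=5.800: state=(0.072, 0.066, 0.862)
t=5.860: state=(0.072, 0.063, 0.865)
compare at T: S=0.072, I=0.063, R=0.865

largest component: R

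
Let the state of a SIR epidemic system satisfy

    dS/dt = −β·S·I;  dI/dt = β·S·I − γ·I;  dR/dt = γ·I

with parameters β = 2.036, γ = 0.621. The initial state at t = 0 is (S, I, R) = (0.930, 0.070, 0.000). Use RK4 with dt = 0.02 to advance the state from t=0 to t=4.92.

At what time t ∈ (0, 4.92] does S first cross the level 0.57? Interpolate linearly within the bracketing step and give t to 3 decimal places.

t = 1.449

t=0.000: state=(0.930, 0.070, 0.000)
step 1 (dt=0.02): k1=(-0.133, 0.089, 0.043), k2=(-0.134, 0.090, 0.044), k3=(-0.134, 0.090, 0.044), k4=(-0.136, 0.091, 0.045); state += dt/6·(k1+2k2+2k3+k4)
t=0.020: state=(0.927, 0.072, 0.001)
t=0.040: state=(0.925, 0.074, 0.002)
t=0.060: state=(0.922, 0.076, 0.003)
continuing one RK4 step at a time; state shown every 10 steps (Δt=0.2):
t=0.200: state=(0.900, 0.090, 0.010)
t=0.400: state=(0.864, 0.114, 0.022)
t=0.600: state=(0.820, 0.141, 0.038)
t=0.800: state=(0.770, 0.173, 0.058)
t=1.000: state=(0.713, 0.206, 0.081)
t=1.200: state=(0.651, 0.240, 0.109)
t=1.400: state=(0.586, 0.273, 0.141)
t=1.440: state=(0.573, 0.279, 0.148)
next step: t=1.460: state=(0.566, 0.282, 0.151) — S has crossed 0.57
linear interpolation between t=1.440 (0.57292) and t=1.460 (0.56641) → t≈1.449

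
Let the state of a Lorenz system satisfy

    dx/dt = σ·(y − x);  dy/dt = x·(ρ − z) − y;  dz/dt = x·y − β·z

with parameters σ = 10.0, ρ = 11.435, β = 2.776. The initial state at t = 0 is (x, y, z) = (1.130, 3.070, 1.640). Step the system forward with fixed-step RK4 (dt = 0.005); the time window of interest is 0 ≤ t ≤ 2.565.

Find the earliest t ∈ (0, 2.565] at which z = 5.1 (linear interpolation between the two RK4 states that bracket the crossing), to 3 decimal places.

t=0.000: state=(1.130, 3.070, 1.640)
step 1 (dt=0.005): k1=(19.400, 7.998, -1.084), k2=(19.115, 8.457, -0.904), k3=(19.134, 8.448, -0.906), k4=(18.866, 8.899, -0.725); state += dt/6·(k1+2k2+2k3+k4)
t=0.005: state=(1.226, 3.112, 1.635)
t=0.010: state=(1.319, 3.159, 1.633)
t=0.015: state=(1.410, 3.210, 1.632)
continuing one RK4 step at a time; state shown every 20 steps (Δt=0.1):
t=0.100: state=(2.861, 4.642, 1.936)
t=0.200: state=(4.963, 7.426, 3.561)
t=0.245: state=(6.133, 8.841, 5.063)
next step: t=0.250: state=(6.269, 8.991, 5.268) — z has crossed 5.1
linear interpolation between t=0.245 (5.06308) and t=0.250 (5.26784) → t≈0.246

t = 0.246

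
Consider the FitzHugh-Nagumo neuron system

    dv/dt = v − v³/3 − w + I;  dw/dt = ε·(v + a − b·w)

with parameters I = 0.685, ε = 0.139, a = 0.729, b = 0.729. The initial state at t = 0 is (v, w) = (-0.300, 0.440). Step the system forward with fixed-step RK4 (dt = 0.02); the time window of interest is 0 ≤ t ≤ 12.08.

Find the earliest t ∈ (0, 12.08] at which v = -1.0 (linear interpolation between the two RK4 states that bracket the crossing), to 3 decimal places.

t=0.000: state=(-0.300, 0.440)
step 1 (dt=0.02): k1=(-0.046, 0.015), k2=(-0.047, 0.015), k3=(-0.047, 0.015), k4=(-0.047, 0.015); state += dt/6·(k1+2k2+2k3+k4)
t=0.020: state=(-0.301, 0.440)
t=0.040: state=(-0.302, 0.441)
t=0.060: state=(-0.303, 0.441)
continuing one RK4 step at a time; state shown every 25 steps (Δt=0.5):
t=0.500: state=(-0.331, 0.446)
t=1.000: state=(-0.383, 0.450)
t=1.500: state=(-0.462, 0.448)
t=2.000: state=(-0.578, 0.441)
t=2.500: state=(-0.731, 0.424)
t=3.000: state=(-0.911, 0.397)
t=3.240: state=(-0.999, 0.380)
next step: t=3.260: state=(-1.006, 0.378) — v has crossed -1.0
linear interpolation between t=3.240 (-0.99883) and t=3.260 (-1.00605) → t≈3.243

t = 3.243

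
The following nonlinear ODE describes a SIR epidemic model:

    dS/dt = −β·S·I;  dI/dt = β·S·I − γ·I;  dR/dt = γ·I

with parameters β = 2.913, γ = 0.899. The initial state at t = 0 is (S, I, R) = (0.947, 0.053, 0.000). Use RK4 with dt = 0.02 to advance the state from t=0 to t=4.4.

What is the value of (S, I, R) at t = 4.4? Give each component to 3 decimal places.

(S, I, R) = (0.060, 0.089, 0.851)

t=0.000: state=(0.947, 0.053, 0.000)
step 1 (dt=0.02): k1=(-0.146, 0.099, 0.048), k2=(-0.149, 0.100, 0.049), k3=(-0.149, 0.100, 0.049), k4=(-0.151, 0.102, 0.049); state += dt/6·(k1+2k2+2k3+k4)
t=0.020: state=(0.944, 0.055, 0.001)
t=0.040: state=(0.941, 0.057, 0.002)
t=0.060: state=(0.938, 0.059, 0.003)
continuing one RK4 step at a time; state shown every 10 steps (Δt=0.2):
t=0.200: state=(0.912, 0.076, 0.012)
t=0.400: state=(0.865, 0.107, 0.028)
t=0.600: state=(0.804, 0.145, 0.050)
t=0.800: state=(0.730, 0.190, 0.080)
t=1.000: state=(0.644, 0.237, 0.119)
t=1.200: state=(0.554, 0.280, 0.165)
t=1.400: state=(0.466, 0.315, 0.219)
t=1.600: state=(0.385, 0.337, 0.278)
t=1.800: state=(0.315, 0.345, 0.340)
t=2.000: state=(0.258, 0.341, 0.401)
t=2.200: state=(0.212, 0.326, 0.462)
t=2.400: state=(0.177, 0.305, 0.518)
t=2.600: state=(0.149, 0.280, 0.571)
t=2.800: state=(0.127, 0.254, 0.619)
t=3.000: state=(0.111, 0.227, 0.662)
t=3.200: state=(0.098, 0.202, 0.701)
t=3.400: state=(0.088, 0.178, 0.735)
t=3.600: state=(0.079, 0.156, 0.765)
t=3.800: state=(0.073, 0.136, 0.791)
t=4.000: state=(0.068, 0.118, 0.814)
t=4.200: state=(0.064, 0.103, 0.834)
t=4.400: state=(0.060, 0.089, 0.851)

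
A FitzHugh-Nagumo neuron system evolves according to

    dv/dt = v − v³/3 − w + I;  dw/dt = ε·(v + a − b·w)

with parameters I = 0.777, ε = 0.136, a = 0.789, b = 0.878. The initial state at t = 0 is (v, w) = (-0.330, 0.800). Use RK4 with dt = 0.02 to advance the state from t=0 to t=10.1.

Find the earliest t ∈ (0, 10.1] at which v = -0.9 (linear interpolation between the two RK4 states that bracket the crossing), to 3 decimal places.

t=0.000: state=(-0.330, 0.800)
step 1 (dt=0.02): k1=(-0.341, -0.033), k2=(-0.344, -0.034), k3=(-0.344, -0.034), k4=(-0.346, -0.034); state += dt/6·(k1+2k2+2k3+k4)
t=0.020: state=(-0.337, 0.799)
t=0.040: state=(-0.344, 0.799)
t=0.060: state=(-0.351, 0.798)
continuing one RK4 step at a time; state shown every 25 steps (Δt=0.5):
t=0.500: state=(-0.536, 0.777)
t=1.000: state=(-0.810, 0.740)
t=1.140: state=(-0.894, 0.727)
next step: t=1.160: state=(-0.907, 0.725) — v has crossed -0.9
linear interpolation between t=1.140 (-0.89441) and t=1.160 (-0.90652) → t≈1.149

t = 1.149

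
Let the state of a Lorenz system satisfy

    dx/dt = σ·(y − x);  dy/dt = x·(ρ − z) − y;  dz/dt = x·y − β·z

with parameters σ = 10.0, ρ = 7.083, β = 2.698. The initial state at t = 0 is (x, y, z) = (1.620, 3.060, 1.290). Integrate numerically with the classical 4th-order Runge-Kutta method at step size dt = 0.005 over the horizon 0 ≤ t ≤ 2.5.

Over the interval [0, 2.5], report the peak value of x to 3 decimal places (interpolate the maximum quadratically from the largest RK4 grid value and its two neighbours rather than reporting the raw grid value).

t=0.000: state=(1.620, 3.060, 1.290)
step 1 (dt=0.005): k1=(14.400, 6.325, 1.477), k2=(14.198, 6.511, 1.603), k3=(14.208, 6.507, 1.602), k4=(14.015, 6.690, 1.728); state += dt/6·(k1+2k2+2k3+k4)
t=0.005: state=(1.691, 3.093, 1.298)
t=0.010: state=(1.760, 3.127, 1.307)
t=0.015: state=(1.828, 3.163, 1.318)
continuing one RK4 step at a time; state shown every 20 steps (Δt=0.1):
t=0.100: state=(2.843, 3.979, 1.693)
t=0.200: state=(4.006, 5.202, 2.695)
t=0.300: state=(5.176, 6.258, 4.416)
t=0.400: state=(6.004, 6.493, 6.584)
t=0.500: state=(6.038, 5.612, 8.294)
t=0.600: state=(5.261, 4.232, 8.777)
t=0.700: state=(4.191, 3.167, 8.206)
t=0.800: state=(3.324, 2.638, 7.195)
t=0.900: state=(2.825, 2.504, 6.170)
t=1.000: state=(2.653, 2.617, 5.316)
t=1.100: state=(2.728, 2.902, 4.704)
t=1.200: state=(2.987, 3.324, 4.370)
t=1.300: state=(3.387, 3.841, 4.340)
t=1.400: state=(3.874, 4.380, 4.631)
t=1.500: state=(4.364, 4.816, 5.212)
t=1.600: state=(4.735, 5.006, 5.961)
t=1.700: state=(4.875, 4.876, 6.653)
t=1.800: state=(4.745, 4.500, 7.066)
t=1.900: state=(4.426, 4.056, 7.112)
t=2.000: state=(4.054, 3.702, 6.862)
t=2.100: state=(3.750, 3.503, 6.461)
t=2.200: state=(3.571, 3.461, 6.041)
t=2.300: state=(3.526, 3.544, 5.696)
t=2.400: state=(3.598, 3.717, 5.480)
t=2.500: state=(3.754, 3.939, 5.418)
largest grid value and its neighbours: x(0.450)=6.13752, x(0.455)=6.13808, x(0.460)=6.13627
parabola through these three points peaks at t≈0.454 with x≈6.13816

max x = 6.138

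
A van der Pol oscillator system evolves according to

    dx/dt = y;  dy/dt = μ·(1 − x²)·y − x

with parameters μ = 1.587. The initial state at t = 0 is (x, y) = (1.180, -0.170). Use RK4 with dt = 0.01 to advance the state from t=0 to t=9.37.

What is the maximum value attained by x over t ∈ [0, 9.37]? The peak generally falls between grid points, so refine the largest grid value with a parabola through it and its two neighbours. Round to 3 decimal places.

t=0.000: state=(1.180, -0.170)
step 1 (dt=0.01): k1=(-0.170, -1.074), k2=(-0.175, -1.070), k3=(-0.175, -1.071), k4=(-0.181, -1.067); state += dt/6·(k1+2k2+2k3+k4)
t=0.010: state=(1.178, -0.181)
t=0.020: state=(1.176, -0.191)
t=0.030: state=(1.174, -0.202)
continuing one RK4 step at a time; state shown every 50 steps (Δt=0.5):
t=0.500: state=(0.970, -0.665)
t=1.000: state=(0.478, -1.397)
t=1.500: state=(-0.582, -2.925)
t=2.000: state=(-1.822, -1.157)
t=2.500: state=(-1.934, 0.259)
t=3.000: state=(-1.743, 0.462)
t=3.500: state=(-1.480, 0.600)
t=4.000: state=(-1.124, 0.858)
t=4.500: state=(-0.556, 1.533)
t=5.000: state=(0.598, 3.186)
t=5.500: state=(1.896, 1.079)
t=6.000: state=(1.979, -0.278)
t=6.500: state=(1.788, -0.450)
t=7.000: state=(1.534, -0.572)
t=7.500: state=(1.199, -0.794)
t=8.000: state=(0.687, -1.349)
t=8.500: state=(-0.320, -2.883)
t=9.000: state=(-1.769, -1.724)
t=9.370: state=(-2.016, 0.011)
largest grid value and its neighbours: x(5.760)=2.01592, x(5.770)=2.01609, x(5.780)=2.01605
parabola through these three points peaks at t≈5.773 with x≈2.01610

max x = 2.016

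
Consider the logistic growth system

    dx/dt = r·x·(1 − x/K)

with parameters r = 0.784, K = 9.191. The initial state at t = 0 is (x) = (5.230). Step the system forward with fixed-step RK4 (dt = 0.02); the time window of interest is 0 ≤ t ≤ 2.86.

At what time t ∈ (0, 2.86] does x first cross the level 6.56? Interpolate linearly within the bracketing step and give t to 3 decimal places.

t = 0.811

t=0.000: state=(5.230)
step 1 (dt=0.02): k1=(1.767), k2=(1.765), k3=(1.765), k4=(1.763); state += dt/6·(k1+2k2+2k3+k4)
t=0.020: state=(5.265)
t=0.040: state=(5.301)
t=0.060: state=(5.336)
continuing one RK4 step at a time; state shown every 5 steps (Δt=0.1):
t=0.100: state=(5.406)
t=0.200: state=(5.579)
t=0.300: state=(5.749)
t=0.400: state=(5.916)
t=0.500: state=(6.080)
t=0.600: state=(6.239)
t=0.700: state=(6.394)
t=0.800: state=(6.544)
next step: t=0.820: state=(6.573) — x has crossed 6.56
linear interpolation between t=0.800 (6.54399) and t=0.820 (6.57344) → t≈0.811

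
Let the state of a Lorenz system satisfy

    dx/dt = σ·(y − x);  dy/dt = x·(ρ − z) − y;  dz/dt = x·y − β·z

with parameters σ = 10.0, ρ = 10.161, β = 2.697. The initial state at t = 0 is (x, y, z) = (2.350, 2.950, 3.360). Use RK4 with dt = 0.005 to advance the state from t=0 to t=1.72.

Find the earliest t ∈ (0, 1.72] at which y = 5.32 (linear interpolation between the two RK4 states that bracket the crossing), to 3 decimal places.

t = 0.147

t=0.000: state=(2.350, 2.950, 3.360)
step 1 (dt=0.005): k1=(6.000, 13.032, -2.129), k2=(6.176, 13.114, -1.994), k3=(6.173, 13.116, -1.993), k4=(6.347, 13.200, -1.855); state += dt/6·(k1+2k2+2k3+k4)
t=0.005: state=(2.381, 3.016, 3.350)
t=0.010: state=(2.413, 3.082, 3.341)
t=0.015: state=(2.448, 3.149, 3.334)
continuing one RK4 step at a time; state shown every 20 steps (Δt=0.1):
t=0.100: state=(3.261, 4.457, 3.477)
t=0.145: state=(3.852, 5.281, 3.815)
next step: t=0.150: state=(3.924, 5.377, 3.866) — y has crossed 5.32
linear interpolation between t=0.145 (5.28108) and t=0.150 (5.37732) → t≈0.147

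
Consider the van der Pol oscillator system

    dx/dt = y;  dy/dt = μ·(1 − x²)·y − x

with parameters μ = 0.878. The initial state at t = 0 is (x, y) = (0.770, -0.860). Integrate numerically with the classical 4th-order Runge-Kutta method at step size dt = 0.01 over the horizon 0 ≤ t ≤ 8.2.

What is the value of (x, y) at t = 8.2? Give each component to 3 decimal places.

t=0.000: state=(0.770, -0.860)
step 1 (dt=0.01): k1=(-0.860, -1.077), k2=(-0.865, -1.080), k3=(-0.865, -1.080), k4=(-0.871, -1.083); state += dt/6·(k1+2k2+2k3+k4)
t=0.010: state=(0.761, -0.871)
t=0.020: state=(0.753, -0.882)
t=0.030: state=(0.744, -0.893)
continuing one RK4 step at a time; state shown every 50 steps (Δt=0.5):
t=0.500: state=(0.191, -1.490)
t=1.000: state=(-0.722, -2.059)
t=1.500: state=(-1.598, -1.145)
t=2.000: state=(-1.820, 0.111)
t=2.500: state=(-1.616, 0.632)
t=3.000: state=(-1.214, 0.987)
t=3.500: state=(-0.598, 1.531)
t=4.000: state=(0.379, 2.383)
t=4.500: state=(1.554, 1.838)
t=5.000: state=(1.992, 0.083)
t=5.500: state=(1.846, -0.545)
t=6.000: state=(1.499, -0.836)
t=6.500: state=(0.996, -1.212)
t=7.000: state=(0.230, -1.920)
t=7.500: state=(-0.933, -2.539)
t=8.000: state=(-1.876, -0.935)
t=8.200: state=(-1.992, -0.267)

(x, y) = (-1.992, -0.267)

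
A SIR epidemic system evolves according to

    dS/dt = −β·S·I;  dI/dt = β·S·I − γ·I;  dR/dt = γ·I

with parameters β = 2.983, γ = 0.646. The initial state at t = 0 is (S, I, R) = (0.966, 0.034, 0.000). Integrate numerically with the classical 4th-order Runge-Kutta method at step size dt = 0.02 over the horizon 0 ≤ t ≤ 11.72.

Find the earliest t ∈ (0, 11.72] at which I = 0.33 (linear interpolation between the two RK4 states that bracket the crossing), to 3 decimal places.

t = 1.283

t=0.000: state=(0.966, 0.034, 0.000)
step 1 (dt=0.02): k1=(-0.098, 0.076, 0.022), k2=(-0.100, 0.078, 0.022), k3=(-0.100, 0.078, 0.022), k4=(-0.102, 0.079, 0.023); state += dt/6·(k1+2k2+2k3+k4)
t=0.020: state=(0.964, 0.036, 0.000)
t=0.040: state=(0.962, 0.037, 0.001)
t=0.060: state=(0.960, 0.039, 0.001)
continuing one RK4 step at a time; state shown every 25 steps (Δt=0.5):
t=0.500: state=(0.882, 0.099, 0.020)
t=1.000: state=(0.694, 0.235, 0.072)
t=1.280: state=(0.548, 0.329, 0.123)
next step: t=1.300: state=(0.537, 0.336, 0.127) — I has crossed 0.33
linear interpolation between t=1.280 (0.32910) and t=1.300 (0.33557) → t≈1.283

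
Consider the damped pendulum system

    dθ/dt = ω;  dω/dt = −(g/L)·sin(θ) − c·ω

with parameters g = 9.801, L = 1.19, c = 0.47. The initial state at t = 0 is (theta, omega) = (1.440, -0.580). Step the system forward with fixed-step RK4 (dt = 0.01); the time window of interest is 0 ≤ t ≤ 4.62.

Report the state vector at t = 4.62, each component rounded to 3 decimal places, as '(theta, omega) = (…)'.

(theta, omega) = (0.463, -0.165)

t=0.000: state=(1.440, -0.580)
step 1 (dt=0.01): k1=(-0.580, -7.893), k2=(-0.619, -7.871), k3=(-0.619, -7.871), k4=(-0.659, -7.849); state += dt/6·(k1+2k2+2k3+k4)
t=0.010: state=(1.434, -0.659)
t=0.020: state=(1.427, -0.737)
t=0.030: state=(1.419, -0.815)
continuing one RK4 step at a time; state shown every 20 steps (Δt=0.2):
t=0.200: state=(1.173, -2.050)
t=0.400: state=(0.647, -3.105)
t=0.600: state=(-0.012, -3.306)
t=0.800: state=(-0.608, -2.511)
t=1.000: state=(-0.978, -1.144)
t=1.200: state=(-1.060, 0.317)
t=1.400: state=(-0.864, 1.593)
t=1.600: state=(-0.452, 2.418)
t=1.800: state=(0.054, 2.505)
t=2.000: state=(0.498, 1.833)
t=2.200: state=(0.758, 0.722)
t=2.400: state=(0.782, -0.460)
t=2.600: state=(0.588, -1.429)
t=2.800: state=(0.241, -1.940)
t=3.000: state=(-0.146, -1.833)
t=3.200: state=(-0.455, -1.185)
t=3.400: state=(-0.602, -0.264)
t=3.600: state=(-0.562, 0.643)
t=3.800: state=(-0.362, 1.298)
t=4.000: state=(-0.072, 1.520)
t=4.200: state=(0.214, 1.262)
t=4.400: state=(0.409, 0.650)
t=4.600: state=(0.465, -0.092)
t=4.620: state=(0.463, -0.165)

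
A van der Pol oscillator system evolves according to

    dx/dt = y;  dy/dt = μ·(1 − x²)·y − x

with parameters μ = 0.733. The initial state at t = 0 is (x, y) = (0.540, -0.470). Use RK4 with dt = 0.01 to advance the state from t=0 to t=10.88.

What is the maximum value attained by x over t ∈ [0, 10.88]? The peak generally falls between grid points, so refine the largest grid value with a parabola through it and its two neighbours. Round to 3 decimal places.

t=0.000: state=(0.540, -0.470)
step 1 (dt=0.01): k1=(-0.470, -0.784), k2=(-0.474, -0.785), k3=(-0.474, -0.785), k4=(-0.478, -0.785); state += dt/6·(k1+2k2+2k3+k4)
t=0.010: state=(0.535, -0.478)
t=0.020: state=(0.530, -0.486)
t=0.030: state=(0.526, -0.494)
continuing one RK4 step at a time; state shown every 50 steps (Δt=0.5):
t=0.500: state=(0.205, -0.874)
t=1.000: state=(-0.328, -1.231)
t=1.500: state=(-0.956, -1.164)
t=2.000: state=(-1.376, -0.451)
t=2.500: state=(-1.408, 0.282)
t=3.000: state=(-1.131, 0.803)
t=3.500: state=(-0.603, 1.334)
t=4.000: state=(0.230, 1.995)
t=4.500: state=(1.271, 1.883)
t=5.000: state=(1.859, 0.433)
t=5.500: state=(1.823, -0.443)
t=6.000: state=(1.492, -0.854)
t=6.500: state=(0.967, -1.272)
t=7.000: state=(0.178, -1.930)
t=7.500: state=(-0.942, -2.365)
t=8.000: state=(-1.841, -0.978)
t=8.500: state=(-1.973, 0.258)
t=9.000: state=(-1.712, 0.728)
t=9.500: state=(-1.263, 1.075)
t=10.000: state=(-0.607, 1.597)
t=10.500: state=(0.376, 2.323)
t=10.880: state=(1.272, 2.175)
largest grid value and its neighbours: x(5.180)=1.89762, x(5.190)=1.89773, x(5.200)=1.89766
parabola through these three points peaks at t≈5.191 with x≈1.89774

max x = 1.898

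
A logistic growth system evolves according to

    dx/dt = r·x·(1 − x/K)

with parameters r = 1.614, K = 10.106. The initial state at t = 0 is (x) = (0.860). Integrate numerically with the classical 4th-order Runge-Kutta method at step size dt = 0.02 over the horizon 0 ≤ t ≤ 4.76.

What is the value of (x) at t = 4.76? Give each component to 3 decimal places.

(x) = (10.056)

t=0.000: state=(0.860)
step 1 (dt=0.02): k1=(1.270), k2=(1.287), k3=(1.287), k4=(1.304); state += dt/6·(k1+2k2+2k3+k4)
t=0.020: state=(0.886)
t=0.040: state=(0.912)
t=0.060: state=(0.939)
continuing one RK4 step at a time; state shown every 10 steps (Δt=0.2):
t=0.200: state=(1.150)
t=0.400: state=(1.523)
t=0.600: state=(1.989)
t=0.800: state=(2.555)
t=1.000: state=(3.218)
t=1.200: state=(3.963)
t=1.400: state=(4.762)
t=1.600: state=(5.575)
t=1.800: state=(6.362)
t=2.000: state=(7.086)
t=2.200: state=(7.723)
t=2.400: state=(8.260)
t=2.600: state=(8.699)
t=2.800: state=(9.046)
t=3.000: state=(9.316)
t=3.200: state=(9.521)
t=3.400: state=(9.676)
t=3.600: state=(9.791)
t=3.800: state=(9.876)
t=4.000: state=(9.938)
t=4.200: state=(9.984)
t=4.400: state=(10.017)
t=4.600: state=(10.042)
t=4.760: state=(10.056)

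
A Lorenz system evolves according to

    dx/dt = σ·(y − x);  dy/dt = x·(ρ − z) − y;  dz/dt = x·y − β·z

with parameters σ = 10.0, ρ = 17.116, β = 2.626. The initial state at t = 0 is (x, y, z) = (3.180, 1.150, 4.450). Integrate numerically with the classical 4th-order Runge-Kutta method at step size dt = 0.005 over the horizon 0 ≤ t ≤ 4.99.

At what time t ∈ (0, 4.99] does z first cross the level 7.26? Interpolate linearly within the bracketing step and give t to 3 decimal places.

t = 0.231

t=0.000: state=(3.180, 1.150, 4.450)
step 1 (dt=0.005): k1=(-20.300, 39.128, -8.029), k2=(-18.814, 38.450, -7.728), k3=(-18.868, 38.497, -7.731), k4=(-17.432, 37.860, -7.442); state += dt/6·(k1+2k2+2k3+k4)
t=0.005: state=(3.086, 1.342, 4.411)
t=0.010: state=(3.005, 1.529, 4.376)
t=0.015: state=(2.938, 1.710, 4.342)
continuing one RK4 step at a time; state shown every 40 steps (Δt=0.2):
t=0.200: state=(5.642, 9.127, 5.865)
t=0.230: state=(6.771, 10.799, 7.208)
next step: t=0.235: state=(6.975, 11.080, 7.488) — z has crossed 7.26
linear interpolation between t=0.230 (7.20817) and t=0.235 (7.48763) → t≈0.231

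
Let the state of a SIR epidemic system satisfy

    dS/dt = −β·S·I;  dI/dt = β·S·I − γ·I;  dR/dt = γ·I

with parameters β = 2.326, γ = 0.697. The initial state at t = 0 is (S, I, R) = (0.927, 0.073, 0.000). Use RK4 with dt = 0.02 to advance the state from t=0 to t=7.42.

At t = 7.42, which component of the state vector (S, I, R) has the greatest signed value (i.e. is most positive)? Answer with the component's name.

largest component: R

t=0.000: state=(0.927, 0.073, 0.000)
step 1 (dt=0.02): k1=(-0.157, 0.107, 0.051), k2=(-0.159, 0.108, 0.052), k3=(-0.159, 0.108, 0.052), k4=(-0.161, 0.109, 0.052); state += dt/6·(k1+2k2+2k3+k4)
t=0.020: state=(0.924, 0.075, 0.001)
t=0.040: state=(0.921, 0.077, 0.002)
t=0.060: state=(0.917, 0.080, 0.003)
continuing one RK4 step at a time; state shown every 25 steps (Δt=0.5):
t=0.500: state=(0.820, 0.143, 0.037)
t=1.000: state=(0.657, 0.240, 0.103)
t=1.500: state=(0.472, 0.326, 0.203)
t=2.000: state=(0.314, 0.362, 0.324)
t=2.500: state=(0.208, 0.344, 0.448)
t=3.000: state=(0.143, 0.297, 0.560)
t=3.500: state=(0.104, 0.241, 0.654)
t=4.000: state=(0.081, 0.190, 0.729)
t=4.500: state=(0.067, 0.146, 0.787)
t=5.000: state=(0.058, 0.111, 0.832)
t=5.500: state=(0.052, 0.083, 0.865)
t=6.000: state=(0.047, 0.062, 0.890)
t=6.500: state=(0.045, 0.046, 0.909)
t=7.000: state=(0.043, 0.034, 0.923)
t=7.420: state=(0.041, 0.027, 0.932)
compare at T: S=0.041, I=0.027, R=0.932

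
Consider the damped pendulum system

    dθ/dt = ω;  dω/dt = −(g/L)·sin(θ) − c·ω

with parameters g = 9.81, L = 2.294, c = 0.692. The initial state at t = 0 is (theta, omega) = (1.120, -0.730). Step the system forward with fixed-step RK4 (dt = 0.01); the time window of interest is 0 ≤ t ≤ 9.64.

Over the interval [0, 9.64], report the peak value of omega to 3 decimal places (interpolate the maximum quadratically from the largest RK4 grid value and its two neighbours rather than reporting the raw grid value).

max omega = 1.053

t=0.000: state=(1.120, -0.730)
step 1 (dt=0.01): k1=(-0.730, -3.344), k2=(-0.747, -3.326), k3=(-0.747, -3.326), k4=(-0.763, -3.307); state += dt/6·(k1+2k2+2k3+k4)
t=0.010: state=(1.113, -0.763)
t=0.020: state=(1.105, -0.796)
t=0.030: state=(1.097, -0.829)
continuing one RK4 step at a time; state shown every 50 steps (Δt=0.5):
t=0.500: state=(0.432, -1.787)
t=1.000: state=(-0.384, -1.221)
t=1.500: state=(-0.657, 0.132)
t=2.000: state=(-0.338, 0.994)
t=2.500: state=(0.159, 0.824)
t=3.000: state=(0.381, 0.034)
t=3.500: state=(0.229, -0.553)
t=4.000: state=(-0.065, -0.520)
t=4.500: state=(-0.220, -0.070)
t=5.000: state=(-0.149, 0.306)
t=5.500: state=(0.024, 0.321)
t=6.000: state=(0.126, 0.067)
t=6.500: state=(0.095, -0.168)
t=7.000: state=(-0.006, -0.196)
t=7.500: state=(-0.072, -0.054)
t=8.000: state=(-0.059, 0.091)
t=8.500: state=(-0.001, 0.118)
t=9.000: state=(0.041, 0.040)
t=9.500: state=(0.037, -0.049)
t=9.640: state=(0.029, -0.063)
largest grid value and its neighbours: omega(2.150)=1.05267, omega(2.160)=1.05296, omega(2.170)=1.05279
parabola through these three points peaks at t≈2.161 with omega≈1.05296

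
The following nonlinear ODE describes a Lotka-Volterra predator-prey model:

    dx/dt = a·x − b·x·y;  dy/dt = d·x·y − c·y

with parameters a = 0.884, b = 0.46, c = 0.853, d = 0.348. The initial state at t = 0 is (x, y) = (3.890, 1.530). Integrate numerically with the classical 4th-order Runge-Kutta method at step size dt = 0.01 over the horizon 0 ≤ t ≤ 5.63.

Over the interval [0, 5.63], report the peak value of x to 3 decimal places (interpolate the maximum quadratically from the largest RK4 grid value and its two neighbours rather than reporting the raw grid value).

t=0.000: state=(3.890, 1.530)
step 1 (dt=0.01): k1=(0.701, 0.766), k2=(0.695, 0.770), k3=(0.695, 0.770), k4=(0.688, 0.774); state += dt/6·(k1+2k2+2k3+k4)
t=0.010: state=(3.897, 1.538)
t=0.020: state=(3.904, 1.545)
t=0.030: state=(3.910, 1.553)
continuing one RK4 step at a time; state shown every 20 steps (Δt=0.2):
t=0.200: state=(4.003, 1.698)
t=0.400: state=(4.050, 1.896)
t=0.600: state=(4.019, 2.118)
t=0.800: state=(3.904, 2.354)
t=1.000: state=(3.712, 2.588)
t=1.200: state=(3.456, 2.801)
t=1.400: state=(3.161, 2.974)
t=1.600: state=(2.853, 3.091)
t=1.800: state=(2.554, 3.145)
t=2.000: state=(2.282, 3.138)
t=2.200: state=(2.046, 3.075)
t=2.400: state=(1.848, 2.968)
t=2.600: state=(1.689, 2.830)
t=2.800: state=(1.565, 2.672)
t=3.000: state=(1.472, 2.503)
t=3.200: state=(1.406, 2.333)
t=3.400: state=(1.364, 2.166)
t=3.600: state=(1.344, 2.006)
t=3.800: state=(1.343, 1.857)
t=4.000: state=(1.360, 1.720)
t=4.200: state=(1.393, 1.596)
t=4.400: state=(1.443, 1.485)
t=4.600: state=(1.509, 1.388)
t=4.800: state=(1.592, 1.303)
t=5.000: state=(1.690, 1.232)
t=5.200: state=(1.806, 1.173)
t=5.400: state=(1.940, 1.126)
t=5.600: state=(2.090, 1.092)
t=5.630: state=(2.114, 1.088)
largest grid value and its neighbours: x(0.410)=4.04995, x(0.420)=4.05014, x(0.430)=4.05013
parabola through these three points peaks at t≈0.424 with x≈4.05016

max x = 4.050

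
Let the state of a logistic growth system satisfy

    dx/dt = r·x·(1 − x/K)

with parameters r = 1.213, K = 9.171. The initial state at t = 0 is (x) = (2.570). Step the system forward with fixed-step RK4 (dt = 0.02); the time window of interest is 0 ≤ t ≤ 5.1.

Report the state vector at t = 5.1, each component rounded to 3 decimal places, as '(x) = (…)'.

(x) = (9.123)

t=0.000: state=(2.570)
step 1 (dt=0.02): k1=(2.244), k2=(2.256), k3=(2.256), k4=(2.268); state += dt/6·(k1+2k2+2k3+k4)
t=0.020: state=(2.615)
t=0.040: state=(2.661)
t=0.060: state=(2.707)
continuing one RK4 step at a time; state shown every 10 steps (Δt=0.2):
t=0.200: state=(3.042)
t=0.400: state=(3.553)
t=0.600: state=(4.093)
t=0.800: state=(4.648)
t=1.000: state=(5.200)
t=1.200: state=(5.735)
t=1.400: state=(6.239)
t=1.600: state=(6.700)
t=1.800: state=(7.113)
t=2.000: state=(7.474)
t=2.200: state=(7.784)
t=2.400: state=(8.046)
t=2.600: state=(8.265)
t=2.800: state=(8.445)
t=3.000: state=(8.591)
t=3.200: state=(8.710)
t=3.400: state=(8.805)
t=3.600: state=(8.881)
t=3.800: state=(8.942)
t=4.000: state=(8.991)
t=4.200: state=(9.029)
t=4.400: state=(9.059)
t=4.600: state=(9.083)
t=4.800: state=(9.102)
t=5.000: state=(9.117)
t=5.100: state=(9.123)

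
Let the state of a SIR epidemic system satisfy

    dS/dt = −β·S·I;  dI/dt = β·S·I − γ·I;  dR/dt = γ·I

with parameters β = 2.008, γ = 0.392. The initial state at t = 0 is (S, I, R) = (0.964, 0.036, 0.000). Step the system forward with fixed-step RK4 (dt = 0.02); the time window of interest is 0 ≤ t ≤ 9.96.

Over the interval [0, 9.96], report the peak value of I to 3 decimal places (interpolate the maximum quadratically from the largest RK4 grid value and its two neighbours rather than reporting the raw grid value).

max I = 0.493

t=0.000: state=(0.964, 0.036, 0.000)
step 1 (dt=0.02): k1=(-0.070, 0.056, 0.014), k2=(-0.071, 0.056, 0.014), k3=(-0.071, 0.056, 0.014), k4=(-0.072, 0.057, 0.015); state += dt/6·(k1+2k2+2k3+k4)
t=0.020: state=(0.963, 0.037, 0.000)
t=0.040: state=(0.961, 0.038, 0.001)
t=0.060: state=(0.960, 0.039, 0.001)
continuing one RK4 step at a time; state shown every 25 steps (Δt=0.5):
t=0.500: state=(0.913, 0.076, 0.011)
t=1.000: state=(0.818, 0.150, 0.032)
t=1.500: state=(0.667, 0.261, 0.072)
t=2.000: state=(0.483, 0.382, 0.135)
t=2.500: state=(0.314, 0.467, 0.219)
t=3.000: state=(0.193, 0.493, 0.314)
t=3.500: state=(0.118, 0.472, 0.409)
t=4.000: state=(0.075, 0.427, 0.498)
t=4.500: state=(0.050, 0.373, 0.576)
t=5.000: state=(0.036, 0.320, 0.644)
t=5.500: state=(0.026, 0.271, 0.702)
t=6.000: state=(0.021, 0.228, 0.751)
t=6.500: state=(0.017, 0.191, 0.792)
t=7.000: state=(0.014, 0.160, 0.826)
t=7.500: state=(0.012, 0.133, 0.855)
t=8.000: state=(0.011, 0.111, 0.879)
t=8.500: state=(0.010, 0.092, 0.899)
t=9.000: state=(0.009, 0.076, 0.915)
t=9.500: state=(0.008, 0.063, 0.929)
t=9.960: state=(0.008, 0.053, 0.939)
largest grid value and its neighbours: I(2.960)=0.49295, I(2.980)=0.49302, I(3.000)=0.49301
parabola through these three points peaks at t≈2.987 with I≈0.49302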